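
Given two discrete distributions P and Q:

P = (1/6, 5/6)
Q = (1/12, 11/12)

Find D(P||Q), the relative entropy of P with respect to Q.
D(P||Q) = Σ P(i) log₂(P(i)/Q(i))
  i=0: (1/6) × log₂((1/6)/(1/12)) = (1/6) × log₂(2) = 0.1667
  i=1: (5/6) × log₂((5/6)/(11/12)) = (5/6) × log₂(10/11) = -0.1146
D(P||Q) = 0.1667 - 0.1146
  = 0.0521 bits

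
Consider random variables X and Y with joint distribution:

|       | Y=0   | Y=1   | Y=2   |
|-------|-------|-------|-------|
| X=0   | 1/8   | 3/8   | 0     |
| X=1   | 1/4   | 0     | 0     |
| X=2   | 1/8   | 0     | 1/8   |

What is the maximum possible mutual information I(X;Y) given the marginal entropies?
The upper bound on mutual information is I(X;Y) ≤ min(H(X), H(Y)).

Marginal P(X) (row sums):
  P(X=0) = 1/8 + 3/8 + 0 = 1/2
  P(X=1) = 1/4 + 0 + 0 = 1/4
  P(X=2) = 1/8 + 0 + 1/8 = 1/4
Marginal P(Y) (column sums):
  P(Y=0) = 1/8 + 1/4 + 1/8 = 1/2
  P(Y=1) = 3/8 + 0 + 0 = 3/8
  P(Y=2) = 0 + 0 + 1/8 = 1/8

H(X) = -[(1/2)·log₂(1/2) + (1/4)·log₂(1/4) + (1/4)·log₂(1/4)]
  = 0.5000 + 0.5000 + 0.5000
  = 1.5000 bits
H(Y) = -[(1/2)·log₂(1/2) + (3/8)·log₂(3/8) + (1/8)·log₂(1/8)]
  = 0.5000 + 0.5306 + 0.3750
  = 1.4056 bits

Maximum possible I(X;Y) = min(1.5000, 1.4056) = 1.4056 bits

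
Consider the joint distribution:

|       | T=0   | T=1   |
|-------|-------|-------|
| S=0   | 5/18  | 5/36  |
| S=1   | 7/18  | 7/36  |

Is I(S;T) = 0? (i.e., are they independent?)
Marginal P(S) (row sums):
  P(S=0) = 5/18 + 5/36 = 5/12
  P(S=1) = 7/18 + 7/36 = 7/12
Marginal P(T) (column sums):
  P(T=0) = 5/18 + 7/18 = 2/3
  P(T=1) = 5/36 + 7/36 = 1/3

S and T are independent iff P(S=i,T=j) = P(S=i)·P(T=j) for every cell.
  P(S=0)·P(T=0) = 5/12 × 2/3 = 5/18 = P(S=0,T=0) ✓
  P(S=0)·P(T=1) = 5/12 × 1/3 = 5/36 = P(S=0,T=1) ✓
  P(S=1)·P(T=0) = 7/12 × 2/3 = 7/18 = P(S=1,T=0) ✓
  P(S=1)·P(T=1) = 7/12 × 1/3 = 7/36 = P(S=1,T=1) ✓

Yes, S and T are independent: every cell factors, so I(S;T) = 0 bits.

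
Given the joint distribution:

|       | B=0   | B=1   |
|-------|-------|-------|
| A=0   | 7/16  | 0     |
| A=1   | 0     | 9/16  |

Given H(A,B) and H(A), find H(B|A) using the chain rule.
From the chain rule: H(A,B) = H(A) + H(B|A)
Therefore: H(B|A) = H(A,B) - H(A)

H(A,B) = -[(7/16)·log₂(7/16) + (9/16)·log₂(9/16)]
  = 0.5218 + 0.4669
  = 0.9887 bits
Marginal P(A) (row sums):
  P(A=0) = 7/16 + 0 = 7/16
  P(A=1) = 0 + 9/16 = 9/16
H(A) = -[(7/16)·log₂(7/16) + (9/16)·log₂(9/16)]
  = 0.5218 + 0.4669
  = 0.9887 bits

H(B|A) = 0.9887 - 0.9887 = 0.0000 bits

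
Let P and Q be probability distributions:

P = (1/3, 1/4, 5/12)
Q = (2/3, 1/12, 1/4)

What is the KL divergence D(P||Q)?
D(P||Q) = Σ P(i) log₂(P(i)/Q(i))
  i=0: (1/3) × log₂((1/3)/(2/3)) = (1/3) × log₂(1/2) = -0.3333
  i=1: (1/4) × log₂((1/4)/(1/12)) = (1/4) × log₂(3) = 0.3962
  i=2: (5/12) × log₂((5/12)/(1/4)) = (5/12) × log₂(5/3) = 0.3071
D(P||Q) = -0.3333 + 0.3962 + 0.3071
  = 0.3700 bits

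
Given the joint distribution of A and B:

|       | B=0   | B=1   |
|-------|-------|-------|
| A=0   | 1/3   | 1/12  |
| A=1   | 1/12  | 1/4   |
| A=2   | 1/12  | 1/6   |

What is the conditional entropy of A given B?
Marginal P(B) (column sums):
  P(B=0) = 1/3 + 1/12 + 1/12 = 1/2
  P(B=1) = 1/12 + 1/4 + 1/6 = 1/2

H(A|B) = -Σ P(A,B)·log₂ P(A|B), where P(A|B) = P(A,B) / P(B)
  (A=0,B=0): P(A|B) = (1/3)/(1/2) = 2/3;  -(1/3)·log₂(2/3) = 0.1950
  (A=0,B=1): P(A|B) = (1/12)/(1/2) = 1/6;  -(1/12)·log₂(1/6) = 0.2154
  (A=1,B=0): P(A|B) = (1/12)/(1/2) = 1/6;  -(1/12)·log₂(1/6) = 0.2154
  (A=1,B=1): P(A|B) = (1/4)/(1/2) = 1/2;  -(1/4)·log₂(1/2) = 0.2500
  (A=2,B=0): P(A|B) = (1/12)/(1/2) = 1/6;  -(1/12)·log₂(1/6) = 0.2154
  (A=2,B=1): P(A|B) = (1/6)/(1/2) = 1/3;  -(1/6)·log₂(1/3) = 0.2642
H(A|B) = 0.1950 + 0.2154 + 0.2154 + 0.2500 + 0.2154 + 0.2642
  = 1.3554 bits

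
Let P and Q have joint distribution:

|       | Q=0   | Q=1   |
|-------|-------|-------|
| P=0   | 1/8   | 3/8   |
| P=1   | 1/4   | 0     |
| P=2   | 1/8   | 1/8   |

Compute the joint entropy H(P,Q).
H(P,Q) = -Σ P(P,Q) log₂ P(P,Q), summed over the non-zero cells:
H(P,Q) = -[(1/8)·log₂(1/8) + (3/8)·log₂(3/8) + (1/4)·log₂(1/4) + (1/8)·log₂(1/8) + (1/8)·log₂(1/8)]
  = 0.3750 + 0.5306 + 0.5000 + 0.3750 + 0.3750
  = 2.1556 bits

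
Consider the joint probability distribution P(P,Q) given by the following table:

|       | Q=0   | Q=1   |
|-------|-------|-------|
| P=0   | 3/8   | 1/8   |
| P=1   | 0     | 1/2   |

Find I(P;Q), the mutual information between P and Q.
Marginal P(P) (row sums):
  P(P=0) = 3/8 + 1/8 = 1/2
  P(P=1) = 0 + 1/2 = 1/2
Marginal P(Q) (column sums):
  P(Q=0) = 3/8 + 0 = 3/8
  P(Q=1) = 1/8 + 1/2 = 5/8

H(P) = -[(1/2)·log₂(1/2) + (1/2)·log₂(1/2)]
  = 0.5000 + 0.5000
  = 1.0000 bits
H(Q) = -[(3/8)·log₂(3/8) + (5/8)·log₂(5/8)]
  = 0.5306 + 0.4238
  = 0.9544 bits
H(P,Q) = -[(3/8)·log₂(3/8) + (1/8)·log₂(1/8) + (1/2)·log₂(1/2)]
  = 0.5306 + 0.3750 + 0.5000
  = 1.4056 bits

I(P;Q) = H(P) + H(Q) - H(P,Q)
  = 1.0000 + 0.9544 - 1.4056
  = 0.5488 bits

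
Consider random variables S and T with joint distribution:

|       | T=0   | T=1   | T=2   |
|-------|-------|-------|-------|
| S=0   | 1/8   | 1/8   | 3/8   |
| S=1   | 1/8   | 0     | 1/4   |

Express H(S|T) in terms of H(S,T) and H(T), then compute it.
H(S|T) = H(S,T) - H(T)

Marginal P(T) (column sums):
  P(T=0) = 1/8 + 1/8 = 1/4
  P(T=1) = 1/8 + 0 = 1/8
  P(T=2) = 3/8 + 1/4 = 5/8

H(S,T) = -[(1/8)·log₂(1/8) + (1/8)·log₂(1/8) + (3/8)·log₂(3/8) + (1/8)·log₂(1/8) + (1/4)·log₂(1/4)]
  = 0.3750 + 0.3750 + 0.5306 + 0.3750 + 0.5000
  = 2.1556 bits
H(T) = -[(1/4)·log₂(1/4) + (1/8)·log₂(1/8) + (5/8)·log₂(5/8)]
  = 0.5000 + 0.3750 + 0.4238
  = 1.2988 bits

H(S|T) = 2.1556 - 1.2988 = 0.8568 bits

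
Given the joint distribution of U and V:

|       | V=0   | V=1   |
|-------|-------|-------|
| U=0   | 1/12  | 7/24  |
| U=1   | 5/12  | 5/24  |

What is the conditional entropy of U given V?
Marginal P(V) (column sums):
  P(V=0) = 1/12 + 5/12 = 1/2
  P(V=1) = 7/24 + 5/24 = 1/2

H(U|V) = -Σ P(U,V)·log₂ P(U|V), where P(U|V) = P(U,V) / P(V)
  (U=0,V=0): P(U|V) = (1/12)/(1/2) = 1/6;  -(1/12)·log₂(1/6) = 0.2154
  (U=0,V=1): P(U|V) = (7/24)/(1/2) = 7/12;  -(7/24)·log₂(7/12) = 0.2268
  (U=1,V=0): P(U|V) = (5/12)/(1/2) = 5/6;  -(5/12)·log₂(5/6) = 0.1096
  (U=1,V=1): P(U|V) = (5/24)/(1/2) = 5/12;  -(5/24)·log₂(5/12) = 0.2631
H(U|V) = 0.2154 + 0.2268 + 0.1096 + 0.2631
  = 0.8149 bits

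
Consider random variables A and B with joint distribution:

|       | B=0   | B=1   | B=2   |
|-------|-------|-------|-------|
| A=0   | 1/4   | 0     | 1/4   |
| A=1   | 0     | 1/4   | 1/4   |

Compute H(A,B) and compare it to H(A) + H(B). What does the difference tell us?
Marginal P(A) (row sums):
  P(A=0) = 1/4 + 0 + 1/4 = 1/2
  P(A=1) = 0 + 1/4 + 1/4 = 1/2
Marginal P(B) (column sums):
  P(B=0) = 1/4 + 0 = 1/4
  P(B=1) = 0 + 1/4 = 1/4
  P(B=2) = 1/4 + 1/4 = 1/2

H(A,B) = -[(1/4)·log₂(1/4) + (1/4)·log₂(1/4) + (1/4)·log₂(1/4) + (1/4)·log₂(1/4)]
  = 0.5000 + 0.5000 + 0.5000 + 0.5000
  = 2.0000 bits
H(A) = -[(1/2)·log₂(1/2) + (1/2)·log₂(1/2)]
  = 0.5000 + 0.5000
  = 1.0000 bits
H(B) = -[(1/4)·log₂(1/4) + (1/4)·log₂(1/4) + (1/2)·log₂(1/2)]
  = 0.5000 + 0.5000 + 0.5000
  = 1.5000 bits

H(A) + H(B) = 1.0000 + 1.5000 = 2.5000 bits
Difference: H(A) + H(B) - H(A,B) = 2.5000 - 2.0000 = 0.5000 bits = I(A;B)

The difference is the mutual information; it is positive here, so A and B are dependent (knowing one reduces uncertainty about the other by 0.5000 bits).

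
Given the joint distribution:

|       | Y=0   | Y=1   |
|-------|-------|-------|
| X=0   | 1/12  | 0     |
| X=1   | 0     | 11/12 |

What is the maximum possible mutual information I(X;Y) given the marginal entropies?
The upper bound on mutual information is I(X;Y) ≤ min(H(X), H(Y)).

Marginal P(X) (row sums):
  P(X=0) = 1/12 + 0 = 1/12
  P(X=1) = 0 + 11/12 = 11/12
Marginal P(Y) (column sums):
  P(Y=0) = 1/12 + 0 = 1/12
  P(Y=1) = 0 + 11/12 = 11/12

H(X) = -[(1/12)·log₂(1/12) + (11/12)·log₂(11/12)]
  = 0.2987 + 0.1151
  = 0.4138 bits
H(Y) = -[(1/12)·log₂(1/12) + (11/12)·log₂(11/12)]
  = 0.2987 + 0.1151
  = 0.4138 bits

Maximum possible I(X;Y) = min(0.4138, 0.4138) = 0.4138 bits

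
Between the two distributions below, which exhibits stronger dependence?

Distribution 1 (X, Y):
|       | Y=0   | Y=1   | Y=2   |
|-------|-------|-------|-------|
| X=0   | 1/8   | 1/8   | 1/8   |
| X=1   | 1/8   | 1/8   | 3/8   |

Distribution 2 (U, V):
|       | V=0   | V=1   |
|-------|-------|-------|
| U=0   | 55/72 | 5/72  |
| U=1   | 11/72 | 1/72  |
Distribution 1 (X, Y):
Marginal P(X) (row sums):
  P(X=0) = 1/8 + 1/8 + 1/8 = 3/8
  P(X=1) = 1/8 + 1/8 + 3/8 = 5/8
Marginal P(Y) (column sums):
  P(Y=0) = 1/8 + 1/8 = 1/4
  P(Y=1) = 1/8 + 1/8 = 1/4
  P(Y=2) = 1/8 + 3/8 = 1/2

H(X) = -[(3/8)·log₂(3/8) + (5/8)·log₂(5/8)]
  = 0.5306 + 0.4238
  = 0.9544 bits
H(Y) = -[(1/4)·log₂(1/4) + (1/4)·log₂(1/4) + (1/2)·log₂(1/2)]
  = 0.5000 + 0.5000 + 0.5000
  = 1.5000 bits
H(X,Y) = -[(1/8)·log₂(1/8) + (1/8)·log₂(1/8) + (1/8)·log₂(1/8) + (1/8)·log₂(1/8) + (1/8)·log₂(1/8) + (3/8)·log₂(3/8)]
  = 0.3750 + 0.3750 + 0.3750 + 0.3750 + 0.3750 + 0.5306
  = 2.4056 bits

I(X;Y) = H(X) + H(Y) - H(X,Y)
  = 0.9544 + 1.5000 - 2.4056
  = 0.0488 bits

Distribution 2 (U, V):
Marginal P(U) (row sums):
  P(U=0) = 55/72 + 5/72 = 5/6
  P(U=1) = 11/72 + 1/72 = 1/6
Marginal P(V) (column sums):
  P(V=0) = 55/72 + 11/72 = 11/12
  P(V=1) = 5/72 + 1/72 = 1/12

H(U) = -[(5/6)·log₂(5/6) + (1/6)·log₂(1/6)]
  = 0.2192 + 0.4308
  = 0.6500 bits
H(V) = -[(11/12)·log₂(11/12) + (1/12)·log₂(1/12)]
  = 0.1151 + 0.2987
  = 0.4138 bits
H(U,V) = -[(55/72)·log₂(55/72) + (5/72)·log₂(5/72) + (11/72)·log₂(11/72) + (1/72)·log₂(1/72)]
  = 0.2968 + 0.2672 + 0.4141 + 0.0857
  = 1.0638 bits

I(U;V) = H(U) + H(V) - H(U,V)
  = 0.6500 + 0.4138 - 1.0638
  = 0.0000 bits

I(X;Y) = 0.0488 bits > I(U;V) = 0.0000 bits, so (X, Y) has the higher mutual information (stronger dependence).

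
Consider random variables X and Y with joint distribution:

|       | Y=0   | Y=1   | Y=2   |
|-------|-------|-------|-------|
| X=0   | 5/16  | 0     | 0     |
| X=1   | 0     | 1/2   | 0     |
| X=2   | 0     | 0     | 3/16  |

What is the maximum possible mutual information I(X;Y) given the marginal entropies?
The upper bound on mutual information is I(X;Y) ≤ min(H(X), H(Y)).

Marginal P(X) (row sums):
  P(X=0) = 5/16 + 0 + 0 = 5/16
  P(X=1) = 0 + 1/2 + 0 = 1/2
  P(X=2) = 0 + 0 + 3/16 = 3/16
Marginal P(Y) (column sums):
  P(Y=0) = 5/16 + 0 + 0 = 5/16
  P(Y=1) = 0 + 1/2 + 0 = 1/2
  P(Y=2) = 0 + 0 + 3/16 = 3/16

H(X) = -[(5/16)·log₂(5/16) + (1/2)·log₂(1/2) + (3/16)·log₂(3/16)]
  = 0.5244 + 0.5000 + 0.4528
  = 1.4772 bits
H(Y) = -[(5/16)·log₂(5/16) + (1/2)·log₂(1/2) + (3/16)·log₂(3/16)]
  = 0.5244 + 0.5000 + 0.4528
  = 1.4772 bits

Maximum possible I(X;Y) = min(1.4772, 1.4772) = 1.4772 bits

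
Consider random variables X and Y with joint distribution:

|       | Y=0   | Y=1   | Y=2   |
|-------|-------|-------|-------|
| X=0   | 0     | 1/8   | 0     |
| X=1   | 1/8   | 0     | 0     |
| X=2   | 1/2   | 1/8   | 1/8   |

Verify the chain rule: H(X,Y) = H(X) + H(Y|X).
Left side:
H(X,Y) = -[(1/8)·log₂(1/8) + (1/8)·log₂(1/8) + (1/2)·log₂(1/2) + (1/8)·log₂(1/8) + (1/8)·log₂(1/8)]
  = 0.3750 + 0.3750 + 0.5000 + 0.3750 + 0.3750
  = 2.0000 bits

Right side:
Marginal P(X) (row sums):
  P(X=0) = 0 + 1/8 + 0 = 1/8
  P(X=1) = 1/8 + 0 + 0 = 1/8
  P(X=2) = 1/2 + 1/8 + 1/8 = 3/4
H(X) = -[(1/8)·log₂(1/8) + (1/8)·log₂(1/8) + (3/4)·log₂(3/4)]
  = 0.3750 + 0.3750 + 0.3113
  = 1.0613 bits
H(Y|X) = -Σ P(X,Y)·log₂ P(Y|X), where P(Y|X) = P(X,Y) / P(X)
  (cells with P(X,Y) = 0 contribute 0)
  (X=0,Y=1): P(Y|X) = (1/8)/(1/8) = 1;  -(1/8)·log₂(1) = 0.0000
  (X=1,Y=0): P(Y|X) = (1/8)/(1/8) = 1;  -(1/8)·log₂(1) = 0.0000
  (X=2,Y=0): P(Y|X) = (1/2)/(3/4) = 2/3;  -(1/2)·log₂(2/3) = 0.2925
  (X=2,Y=1): P(Y|X) = (1/8)/(3/4) = 1/6;  -(1/8)·log₂(1/6) = 0.3231
  (X=2,Y=2): P(Y|X) = (1/8)/(3/4) = 1/6;  -(1/8)·log₂(1/6) = 0.3231
H(Y|X) = 0.0000 + 0.0000 + 0.2925 + 0.3231 + 0.3231
  = 0.9387 bits
H(X) + H(Y|X) = 1.0613 + 0.9387 = 2.0000 bits

Both sides equal 2.0000 bits, so the chain rule holds ✓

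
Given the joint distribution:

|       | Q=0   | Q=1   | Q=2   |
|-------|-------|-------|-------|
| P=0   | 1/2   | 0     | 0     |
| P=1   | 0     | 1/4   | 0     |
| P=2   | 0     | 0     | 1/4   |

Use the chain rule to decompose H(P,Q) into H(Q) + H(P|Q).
By the chain rule: H(P,Q) = H(Q) + H(P|Q)

Marginal P(Q) (column sums):
  P(Q=0) = 1/2 + 0 + 0 = 1/2
  P(Q=1) = 0 + 1/4 + 0 = 1/4
  P(Q=2) = 0 + 0 + 1/4 = 1/4
H(Q) = -[(1/2)·log₂(1/2) + (1/4)·log₂(1/4) + (1/4)·log₂(1/4)]
  = 0.5000 + 0.5000 + 0.5000
  = 1.5000 bits
H(P|Q) = -Σ P(P,Q)·log₂ P(P|Q), where P(P|Q) = P(P,Q) / P(Q)
  (cells with P(P,Q) = 0 contribute 0)
  (P=0,Q=0): P(P|Q) = (1/2)/(1/2) = 1;  -(1/2)·log₂(1) = 0.0000
  (P=1,Q=1): P(P|Q) = (1/4)/(1/4) = 1;  -(1/4)·log₂(1) = 0.0000
  (P=2,Q=2): P(P|Q) = (1/4)/(1/4) = 1;  -(1/4)·log₂(1) = 0.0000
H(P|Q) = 0.0000 + 0.0000 + 0.0000
  = 0.0000 bits

H(P,Q) = H(Q) + H(P|Q) = 1.5000 + 0.0000 = 1.5000 bits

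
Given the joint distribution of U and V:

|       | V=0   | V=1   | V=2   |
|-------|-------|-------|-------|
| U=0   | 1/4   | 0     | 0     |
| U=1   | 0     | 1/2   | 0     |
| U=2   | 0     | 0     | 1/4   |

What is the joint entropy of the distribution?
H(U,V) = -Σ P(U,V) log₂ P(U,V), summed over the non-zero cells:
H(U,V) = -[(1/4)·log₂(1/4) + (1/2)·log₂(1/2) + (1/4)·log₂(1/4)]
  = 0.5000 + 0.5000 + 0.5000
  = 1.5000 bits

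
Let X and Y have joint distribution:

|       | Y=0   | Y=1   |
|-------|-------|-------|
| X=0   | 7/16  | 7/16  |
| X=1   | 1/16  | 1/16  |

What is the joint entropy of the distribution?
H(X,Y) = -Σ P(X,Y) log₂ P(X,Y), summed over the non-zero cells:
H(X,Y) = -[(7/16)·log₂(7/16) + (7/16)·log₂(7/16) + (1/16)·log₂(1/16) + (1/16)·log₂(1/16)]
  = 0.5218 + 0.5218 + 0.2500 + 0.2500
  = 1.5436 bits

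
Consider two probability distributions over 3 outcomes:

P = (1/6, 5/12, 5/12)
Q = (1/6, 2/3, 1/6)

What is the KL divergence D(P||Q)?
D(P||Q) = Σ P(i) log₂(P(i)/Q(i))
  i=0: (1/6) × log₂((1/6)/(1/6)) = (1/6) × log₂(1) = 0.0000
  i=1: (5/12) × log₂((5/12)/(2/3)) = (5/12) × log₂(5/8) = -0.2825
  i=2: (5/12) × log₂((5/12)/(1/6)) = (5/12) × log₂(5/2) = 0.5508
D(P||Q) = 0.0000 - 0.2825 + 0.5508
  = 0.2683 bits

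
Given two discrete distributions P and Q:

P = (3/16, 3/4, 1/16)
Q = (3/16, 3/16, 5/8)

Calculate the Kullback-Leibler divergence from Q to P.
D(P||Q) = Σ P(i) log₂(P(i)/Q(i))
  i=0: (3/16) × log₂((3/16)/(3/16)) = (3/16) × log₂(1) = 0.0000
  i=1: (3/4) × log₂((3/4)/(3/16)) = (3/4) × log₂(4) = 1.5000
  i=2: (1/16) × log₂((1/16)/(5/8)) = (1/16) × log₂(1/10) = -0.2076
D(P||Q) = 0.0000 + 1.5000 - 0.2076
  = 1.2924 bits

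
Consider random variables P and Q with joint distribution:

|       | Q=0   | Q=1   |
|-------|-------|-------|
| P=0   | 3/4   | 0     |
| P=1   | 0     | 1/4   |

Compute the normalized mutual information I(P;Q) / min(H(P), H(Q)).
Marginal P(P) (row sums):
  P(P=0) = 3/4 + 0 = 3/4
  P(P=1) = 0 + 1/4 = 1/4
Marginal P(Q) (column sums):
  P(Q=0) = 3/4 + 0 = 3/4
  P(Q=1) = 0 + 1/4 = 1/4

H(P) = -[(3/4)·log₂(3/4) + (1/4)·log₂(1/4)]
  = 0.3113 + 0.5000
  = 0.8113 bits
H(Q) = -[(3/4)·log₂(3/4) + (1/4)·log₂(1/4)]
  = 0.3113 + 0.5000
  = 0.8113 bits
H(P,Q) = -[(3/4)·log₂(3/4) + (1/4)·log₂(1/4)]
  = 0.3113 + 0.5000
  = 0.8113 bits

I(P;Q) = H(P) + H(Q) - H(P,Q)
  = 0.8113 + 0.8113 - 0.8113
  = 0.8113 bits

min(H(P), H(Q)) = min(0.8113, 0.8113) = 0.8113 bits
Normalized MI = 0.8113 / 0.8113 = 1.0000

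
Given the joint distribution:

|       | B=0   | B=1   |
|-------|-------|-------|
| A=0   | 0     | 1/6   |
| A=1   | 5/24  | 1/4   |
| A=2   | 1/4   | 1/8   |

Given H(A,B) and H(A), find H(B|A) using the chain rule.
From the chain rule: H(A,B) = H(A) + H(B|A)
Therefore: H(B|A) = H(A,B) - H(A)

H(A,B) = -[(1/6)·log₂(1/6) + (5/24)·log₂(5/24) + (1/4)·log₂(1/4) + (1/4)·log₂(1/4) + (1/8)·log₂(1/8)]
  = 0.4308 + 0.4715 + 0.5000 + 0.5000 + 0.3750
  = 2.2773 bits
Marginal P(A) (row sums):
  P(A=0) = 0 + 1/6 = 1/6
  P(A=1) = 5/24 + 1/4 = 11/24
  P(A=2) = 1/4 + 1/8 = 3/8
H(A) = -[(1/6)·log₂(1/6) + (11/24)·log₂(11/24) + (3/8)·log₂(3/8)]
  = 0.4308 + 0.5159 + 0.5306
  = 1.4773 bits

H(B|A) = 2.2773 - 1.4773 = 0.8000 bits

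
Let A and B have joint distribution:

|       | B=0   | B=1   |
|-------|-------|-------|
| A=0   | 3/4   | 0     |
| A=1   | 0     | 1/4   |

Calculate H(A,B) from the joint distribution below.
H(A,B) = -Σ P(A,B) log₂ P(A,B), summed over the non-zero cells:
H(A,B) = -[(3/4)·log₂(3/4) + (1/4)·log₂(1/4)]
  = 0.3113 + 0.5000
  = 0.8113 bits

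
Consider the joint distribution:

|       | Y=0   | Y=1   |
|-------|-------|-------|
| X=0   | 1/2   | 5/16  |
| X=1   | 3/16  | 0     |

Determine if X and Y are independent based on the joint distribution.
Marginal P(X) (row sums):
  P(X=0) = 1/2 + 5/16 = 13/16
  P(X=1) = 3/16 + 0 = 3/16
Marginal P(Y) (column sums):
  P(Y=0) = 1/2 + 3/16 = 11/16
  P(Y=1) = 5/16 + 0 = 5/16

X and Y are independent iff P(X=i,Y=j) = P(X=i)·P(Y=j) for every cell.
  P(X=0)·P(Y=0) = 13/16 × 11/16 = 143/256, but P(X=0,Y=0) = 1/2 ✗

No, X and Y are not independent. Quantitatively, I(X;Y) > 0:

H(X) = -[(13/16)·log₂(13/16) + (3/16)·log₂(3/16)]
  = 0.2434 + 0.4528
  = 0.6962 bits
H(Y) = -[(11/16)·log₂(11/16) + (5/16)·log₂(5/16)]
  = 0.3716 + 0.5244
  = 0.8960 bits
H(X,Y) = -[(1/2)·log₂(1/2) + (5/16)·log₂(5/16) + (3/16)·log₂(3/16)]
  = 0.5000 + 0.5244 + 0.4528
  = 1.4772 bits
I(X;Y) = H(X) + H(Y) - H(X,Y) = 0.6962 + 0.8960 - 1.4772 = 0.1150 bits > 0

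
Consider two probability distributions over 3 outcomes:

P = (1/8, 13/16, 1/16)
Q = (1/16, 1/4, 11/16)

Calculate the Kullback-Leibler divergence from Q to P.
D(P||Q) = Σ P(i) log₂(P(i)/Q(i))
  i=0: (1/8) × log₂((1/8)/(1/16)) = (1/8) × log₂(2) = 0.1250
  i=1: (13/16) × log₂((13/16)/(1/4)) = (13/16) × log₂(13/4) = 1.3816
  i=2: (1/16) × log₂((1/16)/(11/16)) = (1/16) × log₂(1/11) = -0.2162
D(P||Q) = 0.1250 + 1.3816 - 0.2162
  = 1.2904 bits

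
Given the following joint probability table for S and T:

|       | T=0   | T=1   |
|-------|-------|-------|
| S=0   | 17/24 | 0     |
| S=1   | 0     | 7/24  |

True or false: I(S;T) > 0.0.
Marginal P(S) (row sums):
  P(S=0) = 17/24 + 0 = 17/24
  P(S=1) = 0 + 7/24 = 7/24
Marginal P(T) (column sums):
  P(T=0) = 17/24 + 0 = 17/24
  P(T=1) = 0 + 7/24 = 7/24

H(S) = -[(17/24)·log₂(17/24) + (7/24)·log₂(7/24)]
  = 0.3524 + 0.5185
  = 0.8709 bits
H(T) = -[(17/24)·log₂(17/24) + (7/24)·log₂(7/24)]
  = 0.3524 + 0.5185
  = 0.8709 bits
H(S,T) = -[(17/24)·log₂(17/24) + (7/24)·log₂(7/24)]
  = 0.3524 + 0.5185
  = 0.8709 bits

I(S;T) = H(S) + H(T) - H(S,T)
  = 0.8709 + 0.8709 - 0.8709
  = 0.8709 bits

True. I(S;T) = 0.8709 bits, which is > 0.0 bits.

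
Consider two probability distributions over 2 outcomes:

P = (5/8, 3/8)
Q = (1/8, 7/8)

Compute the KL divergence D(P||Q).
D(P||Q) = Σ P(i) log₂(P(i)/Q(i))
  i=0: (5/8) × log₂((5/8)/(1/8)) = (5/8) × log₂(5) = 1.4512
  i=1: (3/8) × log₂((3/8)/(7/8)) = (3/8) × log₂(3/7) = -0.4584
D(P||Q) = 1.4512 - 0.4584
  = 0.9928 bits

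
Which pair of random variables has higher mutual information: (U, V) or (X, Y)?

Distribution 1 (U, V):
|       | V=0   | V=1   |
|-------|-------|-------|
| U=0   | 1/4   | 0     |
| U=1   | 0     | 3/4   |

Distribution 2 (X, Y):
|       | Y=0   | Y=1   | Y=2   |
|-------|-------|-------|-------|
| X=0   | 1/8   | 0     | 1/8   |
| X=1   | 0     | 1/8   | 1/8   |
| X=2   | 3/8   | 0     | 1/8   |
Distribution 1 (U, V):
Marginal P(U) (row sums):
  P(U=0) = 1/4 + 0 = 1/4
  P(U=1) = 0 + 3/4 = 3/4
Marginal P(V) (column sums):
  P(V=0) = 1/4 + 0 = 1/4
  P(V=1) = 0 + 3/4 = 3/4

H(U) = -[(1/4)·log₂(1/4) + (3/4)·log₂(3/4)]
  = 0.5000 + 0.3113
  = 0.8113 bits
H(V) = -[(1/4)·log₂(1/4) + (3/4)·log₂(3/4)]
  = 0.5000 + 0.3113
  = 0.8113 bits
H(U,V) = -[(1/4)·log₂(1/4) + (3/4)·log₂(3/4)]
  = 0.5000 + 0.3113
  = 0.8113 bits

I(U;V) = H(U) + H(V) - H(U,V)
  = 0.8113 + 0.8113 - 0.8113
  = 0.8113 bits

Distribution 2 (X, Y):
Marginal P(X) (row sums):
  P(X=0) = 1/8 + 0 + 1/8 = 1/4
  P(X=1) = 0 + 1/8 + 1/8 = 1/4
  P(X=2) = 3/8 + 0 + 1/8 = 1/2
Marginal P(Y) (column sums):
  P(Y=0) = 1/8 + 0 + 3/8 = 1/2
  P(Y=1) = 0 + 1/8 + 0 = 1/8
  P(Y=2) = 1/8 + 1/8 + 1/8 = 3/8

H(X) = -[(1/4)·log₂(1/4) + (1/4)·log₂(1/4) + (1/2)·log₂(1/2)]
  = 0.5000 + 0.5000 + 0.5000
  = 1.5000 bits
H(Y) = -[(1/2)·log₂(1/2) + (1/8)·log₂(1/8) + (3/8)·log₂(3/8)]
  = 0.5000 + 0.3750 + 0.5306
  = 1.4056 bits
H(X,Y) = -[(1/8)·log₂(1/8) + (1/8)·log₂(1/8) + (1/8)·log₂(1/8) + (1/8)·log₂(1/8) + (3/8)·log₂(3/8) + (1/8)·log₂(1/8)]
  = 0.3750 + 0.3750 + 0.3750 + 0.3750 + 0.5306 + 0.3750
  = 2.4056 bits

I(X;Y) = H(X) + H(Y) - H(X,Y)
  = 1.5000 + 1.4056 - 2.4056
  = 0.5000 bits

I(U;V) = 0.8113 bits > I(X;Y) = 0.5000 bits, so (U, V) has the higher mutual information (stronger dependence).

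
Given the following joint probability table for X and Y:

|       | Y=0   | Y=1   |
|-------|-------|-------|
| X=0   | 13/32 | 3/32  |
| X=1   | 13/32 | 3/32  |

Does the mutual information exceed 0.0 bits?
Marginal P(X) (row sums):
  P(X=0) = 13/32 + 3/32 = 1/2
  P(X=1) = 13/32 + 3/32 = 1/2
Marginal P(Y) (column sums):
  P(Y=0) = 13/32 + 13/32 = 13/16
  P(Y=1) = 3/32 + 3/32 = 3/16

H(X) = -[(1/2)·log₂(1/2) + (1/2)·log₂(1/2)]
  = 0.5000 + 0.5000
  = 1.0000 bits
H(Y) = -[(13/16)·log₂(13/16) + (3/16)·log₂(3/16)]
  = 0.2434 + 0.4528
  = 0.6962 bits
H(X,Y) = -[(13/32)·log₂(13/32) + (3/32)·log₂(3/32) + (13/32)·log₂(13/32) + (3/32)·log₂(3/32)]
  = 0.5279 + 0.3202 + 0.5279 + 0.3202
  = 1.6962 bits

I(X;Y) = H(X) + H(Y) - H(X,Y)
  = 1.0000 + 0.6962 - 1.6962
  = 0.0000 bits

No. I(X;Y) = 0.0000 bits, which is ≤ 0.0 bits.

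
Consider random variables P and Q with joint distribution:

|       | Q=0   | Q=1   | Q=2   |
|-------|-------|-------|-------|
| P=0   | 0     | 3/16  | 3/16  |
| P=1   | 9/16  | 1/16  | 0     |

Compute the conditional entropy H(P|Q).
Marginal P(Q) (column sums):
  P(Q=0) = 0 + 9/16 = 9/16
  P(Q=1) = 3/16 + 1/16 = 1/4
  P(Q=2) = 3/16 + 0 = 3/16

H(P|Q) = -Σ P(P,Q)·log₂ P(P|Q), where P(P|Q) = P(P,Q) / P(Q)
  (cells with P(P,Q) = 0 contribute 0)
  (P=0,Q=1): P(P|Q) = (3/16)/(1/4) = 3/4;  -(3/16)·log₂(3/4) = 0.0778
  (P=0,Q=2): P(P|Q) = (3/16)/(3/16) = 1;  -(3/16)·log₂(1) = 0.0000
  (P=1,Q=0): P(P|Q) = (9/16)/(9/16) = 1;  -(9/16)·log₂(1) = 0.0000
  (P=1,Q=1): P(P|Q) = (1/16)/(1/4) = 1/4;  -(1/16)·log₂(1/4) = 0.1250
H(P|Q) = 0.0778 + 0.0000 + 0.0000 + 0.1250
  = 0.2028 bits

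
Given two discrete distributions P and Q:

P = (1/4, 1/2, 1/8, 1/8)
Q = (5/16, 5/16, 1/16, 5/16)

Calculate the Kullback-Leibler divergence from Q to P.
D(P||Q) = Σ P(i) log₂(P(i)/Q(i))
  i=0: (1/4) × log₂((1/4)/(5/16)) = (1/4) × log₂(4/5) = -0.0805
  i=1: (1/2) × log₂((1/2)/(5/16)) = (1/2) × log₂(8/5) = 0.3390
  i=2: (1/8) × log₂((1/8)/(1/16)) = (1/8) × log₂(2) = 0.1250
  i=3: (1/8) × log₂((1/8)/(5/16)) = (1/8) × log₂(2/5) = -0.1652
D(P||Q) = -0.0805 + 0.3390 + 0.1250 - 0.1652
  = 0.2183 bits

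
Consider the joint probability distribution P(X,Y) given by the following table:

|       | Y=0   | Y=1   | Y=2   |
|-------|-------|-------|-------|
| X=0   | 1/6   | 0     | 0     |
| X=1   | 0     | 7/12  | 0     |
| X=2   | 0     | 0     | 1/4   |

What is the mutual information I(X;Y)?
Marginal P(X) (row sums):
  P(X=0) = 1/6 + 0 + 0 = 1/6
  P(X=1) = 0 + 7/12 + 0 = 7/12
  P(X=2) = 0 + 0 + 1/4 = 1/4
Marginal P(Y) (column sums):
  P(Y=0) = 1/6 + 0 + 0 = 1/6
  P(Y=1) = 0 + 7/12 + 0 = 7/12
  P(Y=2) = 0 + 0 + 1/4 = 1/4

H(X) = -[(1/6)·log₂(1/6) + (7/12)·log₂(7/12) + (1/4)·log₂(1/4)]
  = 0.4308 + 0.4536 + 0.5000
  = 1.3844 bits
H(Y) = -[(1/6)·log₂(1/6) + (7/12)·log₂(7/12) + (1/4)·log₂(1/4)]
  = 0.4308 + 0.4536 + 0.5000
  = 1.3844 bits
H(X,Y) = -[(1/6)·log₂(1/6) + (7/12)·log₂(7/12) + (1/4)·log₂(1/4)]
  = 0.4308 + 0.4536 + 0.5000
  = 1.3844 bits

I(X;Y) = H(X) + H(Y) - H(X,Y)
  = 1.3844 + 1.3844 - 1.3844
  = 1.3844 bits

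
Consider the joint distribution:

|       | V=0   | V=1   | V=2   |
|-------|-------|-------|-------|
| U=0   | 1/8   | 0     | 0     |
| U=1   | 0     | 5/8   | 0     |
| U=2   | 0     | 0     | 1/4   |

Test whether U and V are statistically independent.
Marginal P(U) (row sums):
  P(U=0) = 1/8 + 0 + 0 = 1/8
  P(U=1) = 0 + 5/8 + 0 = 5/8
  P(U=2) = 0 + 0 + 1/4 = 1/4
Marginal P(V) (column sums):
  P(V=0) = 1/8 + 0 + 0 = 1/8
  P(V=1) = 0 + 5/8 + 0 = 5/8
  P(V=2) = 0 + 0 + 1/4 = 1/4

U and V are independent iff P(U=i,V=j) = P(U=i)·P(V=j) for every cell.
  P(U=0)·P(V=0) = 1/8 × 1/8 = 1/64, but P(U=0,V=0) = 1/8 ✗

No, U and V are not independent. Quantitatively, I(U;V) > 0:

H(U) = -[(1/8)·log₂(1/8) + (5/8)·log₂(5/8) + (1/4)·log₂(1/4)]
  = 0.3750 + 0.4238 + 0.5000
  = 1.2988 bits
H(V) = -[(1/8)·log₂(1/8) + (5/8)·log₂(5/8) + (1/4)·log₂(1/4)]
  = 0.3750 + 0.4238 + 0.5000
  = 1.2988 bits
H(U,V) = -[(1/8)·log₂(1/8) + (5/8)·log₂(5/8) + (1/4)·log₂(1/4)]
  = 0.3750 + 0.4238 + 0.5000
  = 1.2988 bits
I(U;V) = H(U) + H(V) - H(U,V) = 1.2988 + 1.2988 - 1.2988 = 1.2988 bits > 0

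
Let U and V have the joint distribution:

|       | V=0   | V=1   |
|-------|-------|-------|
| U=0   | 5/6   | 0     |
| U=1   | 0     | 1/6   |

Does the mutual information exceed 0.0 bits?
Marginal P(U) (row sums):
  P(U=0) = 5/6 + 0 = 5/6
  P(U=1) = 0 + 1/6 = 1/6
Marginal P(V) (column sums):
  P(V=0) = 5/6 + 0 = 5/6
  P(V=1) = 0 + 1/6 = 1/6

H(U) = -[(5/6)·log₂(5/6) + (1/6)·log₂(1/6)]
  = 0.2192 + 0.4308
  = 0.6500 bits
H(V) = -[(5/6)·log₂(5/6) + (1/6)·log₂(1/6)]
  = 0.2192 + 0.4308
  = 0.6500 bits
H(U,V) = -[(5/6)·log₂(5/6) + (1/6)·log₂(1/6)]
  = 0.2192 + 0.4308
  = 0.6500 bits

I(U;V) = H(U) + H(V) - H(U,V)
  = 0.6500 + 0.6500 - 0.6500
  = 0.6500 bits

Yes. I(U;V) = 0.6500 bits, which is > 0.0 bits.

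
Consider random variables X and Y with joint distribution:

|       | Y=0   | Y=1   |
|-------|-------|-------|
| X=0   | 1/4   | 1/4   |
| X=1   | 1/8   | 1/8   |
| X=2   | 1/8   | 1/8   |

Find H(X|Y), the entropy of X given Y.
Marginal P(Y) (column sums):
  P(Y=0) = 1/4 + 1/8 + 1/8 = 1/2
  P(Y=1) = 1/4 + 1/8 + 1/8 = 1/2

H(X|Y) = -Σ P(X,Y)·log₂ P(X|Y), where P(X|Y) = P(X,Y) / P(Y)
  (X=0,Y=0): P(X|Y) = (1/4)/(1/2) = 1/2;  -(1/4)·log₂(1/2) = 0.2500
  (X=0,Y=1): P(X|Y) = (1/4)/(1/2) = 1/2;  -(1/4)·log₂(1/2) = 0.2500
  (X=1,Y=0): P(X|Y) = (1/8)/(1/2) = 1/4;  -(1/8)·log₂(1/4) = 0.2500
  (X=1,Y=1): P(X|Y) = (1/8)/(1/2) = 1/4;  -(1/8)·log₂(1/4) = 0.2500
  (X=2,Y=0): P(X|Y) = (1/8)/(1/2) = 1/4;  -(1/8)·log₂(1/4) = 0.2500
  (X=2,Y=1): P(X|Y) = (1/8)/(1/2) = 1/4;  -(1/8)·log₂(1/4) = 0.2500
H(X|Y) = 0.2500 + 0.2500 + 0.2500 + 0.2500 + 0.2500 + 0.2500
  = 1.5000 bits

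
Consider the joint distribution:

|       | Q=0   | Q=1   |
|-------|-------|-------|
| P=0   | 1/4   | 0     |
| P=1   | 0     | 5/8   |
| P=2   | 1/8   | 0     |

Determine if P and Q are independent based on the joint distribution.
Marginal P(P) (row sums):
  P(P=0) = 1/4 + 0 = 1/4
  P(P=1) = 0 + 5/8 = 5/8
  P(P=2) = 1/8 + 0 = 1/8
Marginal P(Q) (column sums):
  P(Q=0) = 1/4 + 0 + 1/8 = 3/8
  P(Q=1) = 0 + 5/8 + 0 = 5/8

P and Q are independent iff P(P=i,Q=j) = P(P=i)·P(Q=j) for every cell.
  P(P=0)·P(Q=0) = 1/4 × 3/8 = 3/32, but P(P=0,Q=0) = 1/4 ✗

No, P and Q are not independent. Quantitatively, I(P;Q) > 0:

H(P) = -[(1/4)·log₂(1/4) + (5/8)·log₂(5/8) + (1/8)·log₂(1/8)]
  = 0.5000 + 0.4238 + 0.3750
  = 1.2988 bits
H(Q) = -[(3/8)·log₂(3/8) + (5/8)·log₂(5/8)]
  = 0.5306 + 0.4238
  = 0.9544 bits
H(P,Q) = -[(1/4)·log₂(1/4) + (5/8)·log₂(5/8) + (1/8)·log₂(1/8)]
  = 0.5000 + 0.4238 + 0.3750
  = 1.2988 bits
I(P;Q) = H(P) + H(Q) - H(P,Q) = 1.2988 + 0.9544 - 1.2988 = 0.9544 bits > 0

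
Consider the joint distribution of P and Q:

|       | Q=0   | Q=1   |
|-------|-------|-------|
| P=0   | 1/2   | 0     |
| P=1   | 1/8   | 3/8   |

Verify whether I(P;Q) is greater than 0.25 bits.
Marginal P(P) (row sums):
  P(P=0) = 1/2 + 0 = 1/2
  P(P=1) = 1/8 + 3/8 = 1/2
Marginal P(Q) (column sums):
  P(Q=0) = 1/2 + 1/8 = 5/8
  P(Q=1) = 0 + 3/8 = 3/8

H(P) = -[(1/2)·log₂(1/2) + (1/2)·log₂(1/2)]
  = 0.5000 + 0.5000
  = 1.0000 bits
H(Q) = -[(5/8)·log₂(5/8) + (3/8)·log₂(3/8)]
  = 0.4238 + 0.5306
  = 0.9544 bits
H(P,Q) = -[(1/2)·log₂(1/2) + (1/8)·log₂(1/8) + (3/8)·log₂(3/8)]
  = 0.5000 + 0.3750 + 0.5306
  = 1.4056 bits

I(P;Q) = H(P) + H(Q) - H(P,Q)
  = 1.0000 + 0.9544 - 1.4056
  = 0.5488 bits

Yes. I(P;Q) = 0.5488 bits, which is > 0.25 bits.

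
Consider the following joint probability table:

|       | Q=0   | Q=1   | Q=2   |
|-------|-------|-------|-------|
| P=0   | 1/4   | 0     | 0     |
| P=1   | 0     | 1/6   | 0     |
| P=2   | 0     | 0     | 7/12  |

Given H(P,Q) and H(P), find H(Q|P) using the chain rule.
From the chain rule: H(P,Q) = H(P) + H(Q|P)
Therefore: H(Q|P) = H(P,Q) - H(P)

H(P,Q) = -[(1/4)·log₂(1/4) + (1/6)·log₂(1/6) + (7/12)·log₂(7/12)]
  = 0.5000 + 0.4308 + 0.4536
  = 1.3844 bits
Marginal P(P) (row sums):
  P(P=0) = 1/4 + 0 + 0 = 1/4
  P(P=1) = 0 + 1/6 + 0 = 1/6
  P(P=2) = 0 + 0 + 7/12 = 7/12
H(P) = -[(1/4)·log₂(1/4) + (1/6)·log₂(1/6) + (7/12)·log₂(7/12)]
  = 0.5000 + 0.4308 + 0.4536
  = 1.3844 bits

H(Q|P) = 1.3844 - 1.3844 = 0.0000 bits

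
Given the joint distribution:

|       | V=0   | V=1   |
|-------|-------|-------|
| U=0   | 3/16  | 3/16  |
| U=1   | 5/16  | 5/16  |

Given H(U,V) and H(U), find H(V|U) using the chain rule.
From the chain rule: H(U,V) = H(U) + H(V|U)
Therefore: H(V|U) = H(U,V) - H(U)

H(U,V) = -[(3/16)·log₂(3/16) + (3/16)·log₂(3/16) + (5/16)·log₂(5/16) + (5/16)·log₂(5/16)]
  = 0.4528 + 0.4528 + 0.5244 + 0.5244
  = 1.9544 bits
Marginal P(U) (row sums):
  P(U=0) = 3/16 + 3/16 = 3/8
  P(U=1) = 5/16 + 5/16 = 5/8
H(U) = -[(3/8)·log₂(3/8) + (5/8)·log₂(5/8)]
  = 0.5306 + 0.4238
  = 0.9544 bits

H(V|U) = 1.9544 - 0.9544 = 1.0000 bits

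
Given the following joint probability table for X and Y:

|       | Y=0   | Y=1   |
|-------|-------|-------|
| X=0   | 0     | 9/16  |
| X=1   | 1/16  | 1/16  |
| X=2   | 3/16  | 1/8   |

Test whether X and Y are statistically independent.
Marginal P(X) (row sums):
  P(X=0) = 0 + 9/16 = 9/16
  P(X=1) = 1/16 + 1/16 = 1/8
  P(X=2) = 3/16 + 1/8 = 5/16
Marginal P(Y) (column sums):
  P(Y=0) = 0 + 1/16 + 3/16 = 1/4
  P(Y=1) = 9/16 + 1/16 + 1/8 = 3/4

X and Y are independent iff P(X=i,Y=j) = P(X=i)·P(Y=j) for every cell.
  P(X=0)·P(Y=0) = 9/16 × 1/4 = 9/64, but P(X=0,Y=0) = 0 ✗

No, X and Y are not independent. Quantitatively, I(X;Y) > 0:

H(X) = -[(9/16)·log₂(9/16) + (1/8)·log₂(1/8) + (5/16)·log₂(5/16)]
  = 0.4669 + 0.3750 + 0.5244
  = 1.3663 bits
H(Y) = -[(1/4)·log₂(1/4) + (3/4)·log₂(3/4)]
  = 0.5000 + 0.3113
  = 0.8113 bits
H(X,Y) = -[(9/16)·log₂(9/16) + (1/16)·log₂(1/16) + (1/16)·log₂(1/16) + (3/16)·log₂(3/16) + (1/8)·log₂(1/8)]
  = 0.4669 + 0.2500 + 0.2500 + 0.4528 + 0.3750
  = 1.7947 bits
I(X;Y) = H(X) + H(Y) - H(X,Y) = 1.3663 + 0.8113 - 1.7947 = 0.3829 bits > 0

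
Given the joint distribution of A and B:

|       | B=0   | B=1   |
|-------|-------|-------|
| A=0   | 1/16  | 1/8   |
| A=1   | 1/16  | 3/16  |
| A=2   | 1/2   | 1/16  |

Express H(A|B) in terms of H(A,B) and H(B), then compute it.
H(A|B) = H(A,B) - H(B)

Marginal P(B) (column sums):
  P(B=0) = 1/16 + 1/16 + 1/2 = 5/8
  P(B=1) = 1/8 + 3/16 + 1/16 = 3/8

H(A,B) = -[(1/16)·log₂(1/16) + (1/8)·log₂(1/8) + (1/16)·log₂(1/16) + (3/16)·log₂(3/16) + (1/2)·log₂(1/2) + (1/16)·log₂(1/16)]
  = 0.2500 + 0.3750 + 0.2500 + 0.4528 + 0.5000 + 0.2500
  = 2.0778 bits
H(B) = -[(5/8)·log₂(5/8) + (3/8)·log₂(3/8)]
  = 0.4238 + 0.5306
  = 0.9544 bits

H(A|B) = 2.0778 - 0.9544 = 1.1234 bits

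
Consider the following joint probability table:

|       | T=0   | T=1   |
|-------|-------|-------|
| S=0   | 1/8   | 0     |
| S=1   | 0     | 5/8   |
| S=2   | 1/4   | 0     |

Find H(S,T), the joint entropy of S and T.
H(S,T) = -Σ P(S,T) log₂ P(S,T), summed over the non-zero cells:
H(S,T) = -[(1/8)·log₂(1/8) + (5/8)·log₂(5/8) + (1/4)·log₂(1/4)]
  = 0.3750 + 0.4238 + 0.5000
  = 1.2988 bits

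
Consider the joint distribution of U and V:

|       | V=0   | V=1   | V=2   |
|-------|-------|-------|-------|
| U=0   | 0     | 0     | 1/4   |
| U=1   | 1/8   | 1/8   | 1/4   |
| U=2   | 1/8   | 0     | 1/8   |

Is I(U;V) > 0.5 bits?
Marginal P(U) (row sums):
  P(U=0) = 0 + 0 + 1/4 = 1/4
  P(U=1) = 1/8 + 1/8 + 1/4 = 1/2
  P(U=2) = 1/8 + 0 + 1/8 = 1/4
Marginal P(V) (column sums):
  P(V=0) = 0 + 1/8 + 1/8 = 1/4
  P(V=1) = 0 + 1/8 + 0 = 1/8
  P(V=2) = 1/4 + 1/4 + 1/8 = 5/8

H(U) = -[(1/4)·log₂(1/4) + (1/2)·log₂(1/2) + (1/4)·log₂(1/4)]
  = 0.5000 + 0.5000 + 0.5000
  = 1.5000 bits
H(V) = -[(1/4)·log₂(1/4) + (1/8)·log₂(1/8) + (5/8)·log₂(5/8)]
  = 0.5000 + 0.3750 + 0.4238
  = 1.2988 bits
H(U,V) = -[(1/4)·log₂(1/4) + (1/8)·log₂(1/8) + (1/8)·log₂(1/8) + (1/4)·log₂(1/4) + (1/8)·log₂(1/8) + (1/8)·log₂(1/8)]
  = 0.5000 + 0.3750 + 0.3750 + 0.5000 + 0.3750 + 0.3750
  = 2.5000 bits

I(U;V) = H(U) + H(V) - H(U,V)
  = 1.5000 + 1.2988 - 2.5000
  = 0.2988 bits

No. I(U;V) = 0.2988 bits, which is ≤ 0.5 bits.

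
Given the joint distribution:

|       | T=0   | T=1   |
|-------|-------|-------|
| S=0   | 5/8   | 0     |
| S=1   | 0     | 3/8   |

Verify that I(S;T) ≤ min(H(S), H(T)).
Marginal P(S) (row sums):
  P(S=0) = 5/8 + 0 = 5/8
  P(S=1) = 0 + 3/8 = 3/8
Marginal P(T) (column sums):
  P(T=0) = 5/8 + 0 = 5/8
  P(T=1) = 0 + 3/8 = 3/8

H(S) = -[(5/8)·log₂(5/8) + (3/8)·log₂(3/8)]
  = 0.4238 + 0.5306
  = 0.9544 bits
H(T) = -[(5/8)·log₂(5/8) + (3/8)·log₂(3/8)]
  = 0.4238 + 0.5306
  = 0.9544 bits
H(S,T) = -[(5/8)·log₂(5/8) + (3/8)·log₂(3/8)]
  = 0.4238 + 0.5306
  = 0.9544 bits

I(S;T) = H(S) + H(T) - H(S,T)
  = 0.9544 + 0.9544 - 0.9544
  = 0.9544 bits

min(H(S), H(T)) = min(0.9544, 0.9544) = 0.9544 bits
Since 0.9544 ≤ 0.9544, the bound is satisfied ✓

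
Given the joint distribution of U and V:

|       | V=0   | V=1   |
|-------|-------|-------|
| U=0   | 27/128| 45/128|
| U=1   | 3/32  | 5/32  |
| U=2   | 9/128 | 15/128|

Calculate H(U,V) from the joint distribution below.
H(U,V) = -Σ P(U,V) log₂ P(U,V), summed over the non-zero cells:
H(U,V) = -[(27/128)·log₂(27/128) + (45/128)·log₂(45/128) + (3/32)·log₂(3/32) + (5/32)·log₂(5/32) + (9/128)·log₂(9/128) + (15/128)·log₂(15/128)]
  = 0.4736 + 0.5302 + 0.3202 + 0.4184 + 0.2693 + 0.3625
  = 2.3742 bits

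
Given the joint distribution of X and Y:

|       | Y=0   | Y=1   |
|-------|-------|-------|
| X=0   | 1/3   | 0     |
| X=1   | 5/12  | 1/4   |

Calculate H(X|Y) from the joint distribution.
Marginal P(Y) (column sums):
  P(Y=0) = 1/3 + 5/12 = 3/4
  P(Y=1) = 0 + 1/4 = 1/4

H(X|Y) = -Σ P(X,Y)·log₂ P(X|Y), where P(X|Y) = P(X,Y) / P(Y)
  (cells with P(X,Y) = 0 contribute 0)
  (X=0,Y=0): P(X|Y) = (1/3)/(3/4) = 4/9;  -(1/3)·log₂(4/9) = 0.3900
  (X=1,Y=0): P(X|Y) = (5/12)/(3/4) = 5/9;  -(5/12)·log₂(5/9) = 0.3533
  (X=1,Y=1): P(X|Y) = (1/4)/(1/4) = 1;  -(1/4)·log₂(1) = 0.0000
H(X|Y) = 0.3900 + 0.3533 + 0.0000
  = 0.7433 bits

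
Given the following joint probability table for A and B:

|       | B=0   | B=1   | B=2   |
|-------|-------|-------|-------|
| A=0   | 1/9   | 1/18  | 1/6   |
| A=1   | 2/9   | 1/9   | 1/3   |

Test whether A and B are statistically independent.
Marginal P(A) (row sums):
  P(A=0) = 1/9 + 1/18 + 1/6 = 1/3
  P(A=1) = 2/9 + 1/9 + 1/3 = 2/3
Marginal P(B) (column sums):
  P(B=0) = 1/9 + 2/9 = 1/3
  P(B=1) = 1/18 + 1/9 = 1/6
  P(B=2) = 1/6 + 1/3 = 1/2

A and B are independent iff P(A=i,B=j) = P(A=i)·P(B=j) for every cell.
  P(A=0)·P(B=0) = 1/3 × 1/3 = 1/9 = P(A=0,B=0) ✓
  P(A=0)·P(B=1) = 1/3 × 1/6 = 1/18 = P(A=0,B=1) ✓
  P(A=0)·P(B=2) = 1/3 × 1/2 = 1/6 = P(A=0,B=2) ✓
  P(A=1)·P(B=0) = 2/3 × 1/3 = 2/9 = P(A=1,B=0) ✓
  P(A=1)·P(B=1) = 2/3 × 1/6 = 1/9 = P(A=1,B=1) ✓
  P(A=1)·P(B=2) = 2/3 × 1/2 = 1/3 = P(A=1,B=2) ✓

Yes, A and B are independent: every cell factors, so I(A;B) = 0 bits.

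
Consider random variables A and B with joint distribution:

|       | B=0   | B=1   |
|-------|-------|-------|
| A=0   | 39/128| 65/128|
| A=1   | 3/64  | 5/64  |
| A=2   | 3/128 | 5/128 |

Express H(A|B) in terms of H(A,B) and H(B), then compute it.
H(A|B) = H(A,B) - H(B)

Marginal P(B) (column sums):
  P(B=0) = 39/128 + 3/64 + 3/128 = 3/8
  P(B=1) = 65/128 + 5/64 + 5/128 = 5/8

H(A,B) = -[(39/128)·log₂(39/128) + (65/128)·log₂(65/128) + (3/64)·log₂(3/64) + (5/64)·log₂(5/64) + (3/128)·log₂(3/128) + (5/128)·log₂(5/128)]
  = 0.5224 + 0.4965 + 0.2070 + 0.2873 + 0.1269 + 0.1827
  = 1.8228 bits
H(B) = -[(3/8)·log₂(3/8) + (5/8)·log₂(5/8)]
  = 0.5306 + 0.4238
  = 0.9544 bits

H(A|B) = 1.8228 - 0.9544 = 0.8684 bits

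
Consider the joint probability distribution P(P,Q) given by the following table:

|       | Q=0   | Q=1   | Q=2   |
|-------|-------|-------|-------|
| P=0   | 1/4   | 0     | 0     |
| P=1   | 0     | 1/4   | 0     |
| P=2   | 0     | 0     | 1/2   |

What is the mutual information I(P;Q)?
Marginal P(P) (row sums):
  P(P=0) = 1/4 + 0 + 0 = 1/4
  P(P=1) = 0 + 1/4 + 0 = 1/4
  P(P=2) = 0 + 0 + 1/2 = 1/2
Marginal P(Q) (column sums):
  P(Q=0) = 1/4 + 0 + 0 = 1/4
  P(Q=1) = 0 + 1/4 + 0 = 1/4
  P(Q=2) = 0 + 0 + 1/2 = 1/2

H(P) = -[(1/4)·log₂(1/4) + (1/4)·log₂(1/4) + (1/2)·log₂(1/2)]
  = 0.5000 + 0.5000 + 0.5000
  = 1.5000 bits
H(Q) = -[(1/4)·log₂(1/4) + (1/4)·log₂(1/4) + (1/2)·log₂(1/2)]
  = 0.5000 + 0.5000 + 0.5000
  = 1.5000 bits
H(P,Q) = -[(1/4)·log₂(1/4) + (1/4)·log₂(1/4) + (1/2)·log₂(1/2)]
  = 0.5000 + 0.5000 + 0.5000
  = 1.5000 bits

I(P;Q) = H(P) + H(Q) - H(P,Q)
  = 1.5000 + 1.5000 - 1.5000
  = 1.5000 bits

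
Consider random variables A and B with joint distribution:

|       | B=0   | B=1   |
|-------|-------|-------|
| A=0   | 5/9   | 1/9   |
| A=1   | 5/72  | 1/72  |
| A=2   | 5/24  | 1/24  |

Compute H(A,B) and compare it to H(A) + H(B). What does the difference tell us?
Marginal P(A) (row sums):
  P(A=0) = 5/9 + 1/9 = 2/3
  P(A=1) = 5/72 + 1/72 = 1/12
  P(A=2) = 5/24 + 1/24 = 1/4
Marginal P(B) (column sums):
  P(B=0) = 5/9 + 5/72 + 5/24 = 5/6
  P(B=1) = 1/9 + 1/72 + 1/24 = 1/6

H(A,B) = -[(5/9)·log₂(5/9) + (1/9)·log₂(1/9) + (5/72)·log₂(5/72) + (1/72)·log₂(1/72) + (5/24)·log₂(5/24) + (1/24)·log₂(1/24)]
  = 0.4711 + 0.3522 + 0.2672 + 0.0857 + 0.4715 + 0.1910
  = 1.8387 bits
H(A) = -[(2/3)·log₂(2/3) + (1/12)·log₂(1/12) + (1/4)·log₂(1/4)]
  = 0.3900 + 0.2987 + 0.5000
  = 1.1887 bits
H(B) = -[(5/6)·log₂(5/6) + (1/6)·log₂(1/6)]
  = 0.2192 + 0.4308
  = 0.6500 bits

H(A) + H(B) = 1.1887 + 0.6500 = 1.8387 bits
Difference: H(A) + H(B) - H(A,B) = 1.8387 - 1.8387 = 0.0000 bits = I(A;B)

The difference is the mutual information; it is 0 here, so A and B are independent (the joint entropy equals the sum of the marginal entropies).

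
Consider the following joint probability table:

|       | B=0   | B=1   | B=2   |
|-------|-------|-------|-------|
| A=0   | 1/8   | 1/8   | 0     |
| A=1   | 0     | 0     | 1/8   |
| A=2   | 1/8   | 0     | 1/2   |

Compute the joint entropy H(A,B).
H(A,B) = -Σ P(A,B) log₂ P(A,B), summed over the non-zero cells:
H(A,B) = -[(1/8)·log₂(1/8) + (1/8)·log₂(1/8) + (1/8)·log₂(1/8) + (1/8)·log₂(1/8) + (1/2)·log₂(1/2)]
  = 0.3750 + 0.3750 + 0.3750 + 0.3750 + 0.5000
  = 2.0000 bits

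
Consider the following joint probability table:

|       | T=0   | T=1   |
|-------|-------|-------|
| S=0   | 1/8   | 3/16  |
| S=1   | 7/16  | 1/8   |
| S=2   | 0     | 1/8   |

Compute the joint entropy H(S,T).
H(S,T) = -Σ P(S,T) log₂ P(S,T), summed over the non-zero cells:
H(S,T) = -[(1/8)·log₂(1/8) + (3/16)·log₂(3/16) + (7/16)·log₂(7/16) + (1/8)·log₂(1/8) + (1/8)·log₂(1/8)]
  = 0.3750 + 0.4528 + 0.5218 + 0.3750 + 0.3750
  = 2.0996 bits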